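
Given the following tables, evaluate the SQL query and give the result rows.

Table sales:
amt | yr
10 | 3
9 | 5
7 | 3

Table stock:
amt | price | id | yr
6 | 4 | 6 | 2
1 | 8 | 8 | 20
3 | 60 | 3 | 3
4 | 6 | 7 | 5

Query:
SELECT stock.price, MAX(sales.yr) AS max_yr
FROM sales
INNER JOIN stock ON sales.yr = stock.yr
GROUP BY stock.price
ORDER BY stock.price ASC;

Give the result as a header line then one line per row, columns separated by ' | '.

After JOIN stock (3 rows):
sales.amt | sales.yr | stock.amt | stock.price | stock.id | stock.yr
10 | 3 | 3 | 60 | 3 | 3
9 | 5 | 4 | 6 | 7 | 5
7 | 3 | 3 | 60 | 3 | 3
After GROUP BY (2 rows):
stock.price | max_yr
60 | 3
6 | 5
After ORDER BY (2 rows):
stock.price | max_yr
6 | 5
60 | 3

== RESULT ==
stock.price | max_yr
6 | 5
60 | 3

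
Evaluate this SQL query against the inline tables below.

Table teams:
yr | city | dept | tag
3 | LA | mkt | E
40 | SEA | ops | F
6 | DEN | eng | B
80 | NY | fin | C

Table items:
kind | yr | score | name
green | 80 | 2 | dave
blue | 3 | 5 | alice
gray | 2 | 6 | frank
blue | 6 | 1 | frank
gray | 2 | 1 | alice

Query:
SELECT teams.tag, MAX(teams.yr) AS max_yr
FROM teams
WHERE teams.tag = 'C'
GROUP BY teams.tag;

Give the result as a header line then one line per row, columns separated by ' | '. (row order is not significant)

After WHERE (1 rows):
teams.yr | teams.city | teams.dept | teams.tag
80 | NY | fin | C
After GROUP BY (1 rows):
teams.tag | max_yr
C | 80

== RESULT ==
teams.tag | max_yr
C | 80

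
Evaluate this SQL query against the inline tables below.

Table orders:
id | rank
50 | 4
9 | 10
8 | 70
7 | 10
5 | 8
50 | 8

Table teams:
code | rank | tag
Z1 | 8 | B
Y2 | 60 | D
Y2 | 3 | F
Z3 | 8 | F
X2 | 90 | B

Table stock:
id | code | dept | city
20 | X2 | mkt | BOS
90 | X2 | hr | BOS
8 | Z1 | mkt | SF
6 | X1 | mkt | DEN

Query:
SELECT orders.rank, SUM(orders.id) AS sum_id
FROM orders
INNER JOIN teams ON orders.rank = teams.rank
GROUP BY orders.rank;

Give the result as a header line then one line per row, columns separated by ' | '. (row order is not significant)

== RESULT ==
orders.rank | sum_id
8 | 110

Derivation:
After JOIN teams (4 rows):
orders.id | orders.rank | teams.code | teams.rank | teams.tag
5 | 8 | Z1 | 8 | B
5 | 8 | Z3 | 8 | F
50 | 8 | Z1 | 8 | B
50 | 8 | Z3 | 8 | F
After GROUP BY (1 rows):
orders.rank | sum_id
8 | 110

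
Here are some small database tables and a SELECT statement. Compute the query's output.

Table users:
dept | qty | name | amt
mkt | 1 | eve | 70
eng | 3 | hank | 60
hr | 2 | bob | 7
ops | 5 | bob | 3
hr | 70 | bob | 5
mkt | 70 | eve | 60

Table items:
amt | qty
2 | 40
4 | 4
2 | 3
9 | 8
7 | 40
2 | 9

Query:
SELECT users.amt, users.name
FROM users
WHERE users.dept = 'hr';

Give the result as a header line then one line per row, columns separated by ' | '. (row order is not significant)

After WHERE (2 rows):
users.dept | users.qty | users.name | users.amt
hr | 2 | bob | 7
hr | 70 | bob | 5
After SELECT (2 rows):
users.amt | users.name
7 | bob
5 | bob

== RESULT ==
users.amt | users.name
7 | bob
5 | bob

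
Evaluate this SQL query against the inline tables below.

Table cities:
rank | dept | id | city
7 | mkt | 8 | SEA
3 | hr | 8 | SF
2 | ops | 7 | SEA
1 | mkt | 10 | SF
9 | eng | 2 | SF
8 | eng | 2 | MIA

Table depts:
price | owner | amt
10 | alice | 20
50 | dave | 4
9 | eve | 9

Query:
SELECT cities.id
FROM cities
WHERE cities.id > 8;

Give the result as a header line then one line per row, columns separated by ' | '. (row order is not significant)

After WHERE (1 rows):
cities.rank | cities.dept | cities.id | cities.city
1 | mkt | 10 | SF
After SELECT (1 rows):
cities.id
10

== RESULT ==
cities.id
10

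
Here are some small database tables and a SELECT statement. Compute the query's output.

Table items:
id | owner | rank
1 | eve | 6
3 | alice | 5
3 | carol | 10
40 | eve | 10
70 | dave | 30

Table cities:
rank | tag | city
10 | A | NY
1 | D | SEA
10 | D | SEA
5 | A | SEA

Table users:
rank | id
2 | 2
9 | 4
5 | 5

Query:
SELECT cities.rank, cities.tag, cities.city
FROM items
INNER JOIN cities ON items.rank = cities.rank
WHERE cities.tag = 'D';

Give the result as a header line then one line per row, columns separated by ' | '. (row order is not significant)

After JOIN cities (5 rows):
items.id | items.owner | items.rank | cities.rank | cities.tag | cities.city
3 | alice | 5 | 5 | A | SEA
3 | carol | 10 | 10 | A | NY
3 | carol | 10 | 10 | D | SEA
40 | eve | 10 | 10 | A | NY
40 | eve | 10 | 10 | D | SEA
After WHERE (2 rows):
items.id | items.owner | items.rank | cities.rank | cities.tag | cities.city
3 | carol | 10 | 10 | D | SEA
40 | eve | 10 | 10 | D | SEA
After SELECT (2 rows):
cities.rank | cities.tag | cities.city
10 | D | SEA
10 | D | SEA

== RESULT ==
cities.rank | cities.tag | cities.city
10 | D | SEA
10 | D | SEA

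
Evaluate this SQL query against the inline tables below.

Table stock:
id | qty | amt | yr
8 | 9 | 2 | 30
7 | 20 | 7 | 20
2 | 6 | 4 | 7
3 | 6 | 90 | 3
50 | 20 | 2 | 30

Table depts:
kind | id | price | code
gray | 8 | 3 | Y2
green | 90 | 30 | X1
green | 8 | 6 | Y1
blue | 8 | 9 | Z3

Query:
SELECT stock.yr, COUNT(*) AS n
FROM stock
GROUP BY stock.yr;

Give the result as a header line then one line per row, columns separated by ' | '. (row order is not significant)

After GROUP BY (4 rows):
stock.yr | n
30 | 2
20 | 1
7 | 1
3 | 1

== RESULT ==
stock.yr | n
30 | 2
20 | 1
7 | 1
3 | 1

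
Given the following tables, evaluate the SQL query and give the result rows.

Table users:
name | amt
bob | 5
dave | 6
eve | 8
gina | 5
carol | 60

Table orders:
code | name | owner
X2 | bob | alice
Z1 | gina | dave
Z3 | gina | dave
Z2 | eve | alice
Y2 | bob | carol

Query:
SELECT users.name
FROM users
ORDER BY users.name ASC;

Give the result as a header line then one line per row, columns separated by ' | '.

After SELECT (5 rows):
users.name
bob
dave
eve
gina
carol
After ORDER BY (5 rows):
users.name
bob
carol
dave
eve
gina

== RESULT ==
users.name
bob
carol
dave
eve
gina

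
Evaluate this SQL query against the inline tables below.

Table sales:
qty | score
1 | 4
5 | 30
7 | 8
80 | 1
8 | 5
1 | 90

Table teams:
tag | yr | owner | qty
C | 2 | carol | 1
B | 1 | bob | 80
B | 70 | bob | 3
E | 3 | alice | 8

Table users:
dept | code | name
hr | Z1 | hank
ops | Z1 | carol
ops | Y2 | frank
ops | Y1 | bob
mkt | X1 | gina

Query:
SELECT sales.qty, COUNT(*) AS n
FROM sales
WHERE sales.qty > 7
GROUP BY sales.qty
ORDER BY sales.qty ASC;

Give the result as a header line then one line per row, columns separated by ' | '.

== RESULT ==
sales.qty | n
8 | 1
80 | 1

Derivation:
After WHERE (2 rows):
sales.qty | sales.score
80 | 1
8 | 5
After GROUP BY (2 rows):
sales.qty | n
80 | 1
8 | 1
After ORDER BY (2 rows):
sales.qty | n
8 | 1
80 | 1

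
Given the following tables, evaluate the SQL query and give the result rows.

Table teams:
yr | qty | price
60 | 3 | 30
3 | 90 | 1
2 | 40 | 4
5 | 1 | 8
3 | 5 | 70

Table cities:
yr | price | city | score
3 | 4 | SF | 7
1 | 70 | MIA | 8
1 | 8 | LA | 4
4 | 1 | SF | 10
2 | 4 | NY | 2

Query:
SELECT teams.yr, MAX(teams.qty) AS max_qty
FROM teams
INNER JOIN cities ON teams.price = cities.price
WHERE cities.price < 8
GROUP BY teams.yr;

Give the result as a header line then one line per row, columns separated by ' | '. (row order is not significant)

== RESULT ==
teams.yr | max_qty
3 | 90
2 | 40

Derivation:
After JOIN cities (5 rows):
teams.yr | teams.qty | teams.price | cities.yr | cities.price | cities.city | cities.score
3 | 90 | 1 | 4 | 1 | SF | 10
2 | 40 | 4 | 3 | 4 | SF | 7
2 | 40 | 4 | 2 | 4 | NY | 2
5 | 1 | 8 | 1 | 8 | LA | 4
3 | 5 | 70 | 1 | 70 | MIA | 8
After WHERE (3 rows):
teams.yr | teams.qty | teams.price | cities.yr | cities.price | cities.city | cities.score
3 | 90 | 1 | 4 | 1 | SF | 10
2 | 40 | 4 | 3 | 4 | SF | 7
2 | 40 | 4 | 2 | 4 | NY | 2
After GROUP BY (2 rows):
teams.yr | max_qty
3 | 90
2 | 40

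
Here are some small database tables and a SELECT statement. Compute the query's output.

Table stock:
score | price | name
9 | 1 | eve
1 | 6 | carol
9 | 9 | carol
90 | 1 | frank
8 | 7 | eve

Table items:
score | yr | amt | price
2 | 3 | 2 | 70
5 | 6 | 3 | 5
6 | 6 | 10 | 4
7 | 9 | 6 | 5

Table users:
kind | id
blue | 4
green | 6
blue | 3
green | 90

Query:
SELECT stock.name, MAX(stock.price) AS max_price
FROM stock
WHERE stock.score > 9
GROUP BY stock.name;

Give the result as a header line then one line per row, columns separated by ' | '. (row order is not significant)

== RESULT ==
stock.name | max_price
frank | 1

Derivation:
After WHERE (1 rows):
stock.score | stock.price | stock.name
90 | 1 | frank
After GROUP BY (1 rows):
stock.name | max_price
frank | 1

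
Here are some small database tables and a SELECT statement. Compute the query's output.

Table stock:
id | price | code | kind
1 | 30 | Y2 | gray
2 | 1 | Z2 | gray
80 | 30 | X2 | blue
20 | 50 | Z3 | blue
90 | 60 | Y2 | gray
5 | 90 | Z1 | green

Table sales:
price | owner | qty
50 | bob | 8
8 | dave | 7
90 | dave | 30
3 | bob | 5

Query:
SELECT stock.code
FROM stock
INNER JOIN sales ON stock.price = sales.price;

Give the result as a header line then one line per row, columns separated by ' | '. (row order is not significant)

== RESULT ==
stock.code
Z3
Z1

Derivation:
After JOIN sales (2 rows):
stock.id | stock.price | stock.code | stock.kind | sales.price | sales.owner | sales.qty
20 | 50 | Z3 | blue | 50 | bob | 8
5 | 90 | Z1 | green | 90 | dave | 30
After SELECT (2 rows):
stock.code
Z3
Z1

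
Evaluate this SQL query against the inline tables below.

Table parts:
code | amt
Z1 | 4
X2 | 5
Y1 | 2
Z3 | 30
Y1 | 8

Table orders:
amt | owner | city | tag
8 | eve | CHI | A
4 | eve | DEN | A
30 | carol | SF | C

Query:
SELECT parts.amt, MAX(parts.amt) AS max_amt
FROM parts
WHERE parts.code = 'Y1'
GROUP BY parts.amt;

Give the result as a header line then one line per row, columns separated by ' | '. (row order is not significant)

== RESULT ==
parts.amt | max_amt
2 | 2
8 | 8

Derivation:
After WHERE (2 rows):
parts.code | parts.amt
Y1 | 2
Y1 | 8
After GROUP BY (2 rows):
parts.amt | max_amt
2 | 2
8 | 8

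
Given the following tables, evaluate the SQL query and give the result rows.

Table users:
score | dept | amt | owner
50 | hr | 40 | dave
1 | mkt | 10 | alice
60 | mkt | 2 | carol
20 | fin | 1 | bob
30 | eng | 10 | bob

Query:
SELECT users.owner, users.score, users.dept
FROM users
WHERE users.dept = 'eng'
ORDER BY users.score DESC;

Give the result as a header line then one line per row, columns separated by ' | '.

== RESULT ==
users.owner | users.score | users.dept
bob | 30 | eng

Derivation:
After WHERE (1 rows):
users.score | users.dept | users.amt | users.owner
30 | eng | 10 | bob
After SELECT (1 rows):
users.owner | users.score | users.dept
bob | 30 | eng
After ORDER BY (1 rows):
users.owner | users.score | users.dept
bob | 30 | eng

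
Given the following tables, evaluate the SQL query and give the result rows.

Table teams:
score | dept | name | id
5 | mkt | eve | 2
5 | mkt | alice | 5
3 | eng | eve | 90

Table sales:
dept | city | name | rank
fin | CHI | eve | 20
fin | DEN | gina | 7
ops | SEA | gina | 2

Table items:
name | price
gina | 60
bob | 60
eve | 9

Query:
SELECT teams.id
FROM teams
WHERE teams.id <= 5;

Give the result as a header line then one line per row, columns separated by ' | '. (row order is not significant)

After WHERE (2 rows):
teams.score | teams.dept | teams.name | teams.id
5 | mkt | eve | 2
5 | mkt | alice | 5
After SELECT (2 rows):
teams.id
2
5

== RESULT ==
teams.id
2
5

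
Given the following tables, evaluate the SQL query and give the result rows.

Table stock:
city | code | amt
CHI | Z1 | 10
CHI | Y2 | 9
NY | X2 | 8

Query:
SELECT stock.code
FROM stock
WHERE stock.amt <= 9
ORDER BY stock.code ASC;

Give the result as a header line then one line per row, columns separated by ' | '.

After WHERE (2 rows):
stock.city | stock.code | stock.amt
CHI | Y2 | 9
NY | X2 | 8
After SELECT (2 rows):
stock.code
Y2
X2
After ORDER BY (2 rows):
stock.code
X2
Y2

== RESULT ==
stock.code
X2
Y2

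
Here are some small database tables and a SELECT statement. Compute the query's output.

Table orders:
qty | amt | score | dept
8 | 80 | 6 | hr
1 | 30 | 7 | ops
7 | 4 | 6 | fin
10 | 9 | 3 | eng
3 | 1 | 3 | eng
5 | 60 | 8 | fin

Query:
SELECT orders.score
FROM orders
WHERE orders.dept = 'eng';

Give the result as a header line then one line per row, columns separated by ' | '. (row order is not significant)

== RESULT ==
orders.score
3
3

Derivation:
After WHERE (2 rows):
orders.qty | orders.amt | orders.score | orders.dept
10 | 9 | 3 | eng
3 | 1 | 3 | eng
After SELECT (2 rows):
orders.score
3
3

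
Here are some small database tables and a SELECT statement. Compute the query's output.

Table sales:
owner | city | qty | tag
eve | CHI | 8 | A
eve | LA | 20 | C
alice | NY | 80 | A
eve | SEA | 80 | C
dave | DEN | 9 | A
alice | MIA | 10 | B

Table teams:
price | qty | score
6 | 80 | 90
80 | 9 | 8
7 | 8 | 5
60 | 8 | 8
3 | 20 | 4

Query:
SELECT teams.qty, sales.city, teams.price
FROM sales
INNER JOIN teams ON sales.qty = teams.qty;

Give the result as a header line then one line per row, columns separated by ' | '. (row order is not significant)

== RESULT ==
teams.qty | sales.city | teams.price
8 | CHI | 7
8 | CHI | 60
20 | LA | 3
80 | NY | 6
80 | SEA | 6
9 | DEN | 80

Derivation:
After JOIN teams (6 rows):
sales.owner | sales.city | sales.qty | sales.tag | teams.price | teams.qty | teams.score
eve | CHI | 8 | A | 7 | 8 | 5
eve | CHI | 8 | A | 60 | 8 | 8
eve | LA | 20 | C | 3 | 20 | 4
alice | NY | 80 | A | 6 | 80 | 90
eve | SEA | 80 | C | 6 | 80 | 90
dave | DEN | 9 | A | 80 | 9 | 8
After SELECT (6 rows):
teams.qty | sales.city | teams.price
8 | CHI | 7
8 | CHI | 60
20 | LA | 3
80 | NY | 6
80 | SEA | 6
9 | DEN | 80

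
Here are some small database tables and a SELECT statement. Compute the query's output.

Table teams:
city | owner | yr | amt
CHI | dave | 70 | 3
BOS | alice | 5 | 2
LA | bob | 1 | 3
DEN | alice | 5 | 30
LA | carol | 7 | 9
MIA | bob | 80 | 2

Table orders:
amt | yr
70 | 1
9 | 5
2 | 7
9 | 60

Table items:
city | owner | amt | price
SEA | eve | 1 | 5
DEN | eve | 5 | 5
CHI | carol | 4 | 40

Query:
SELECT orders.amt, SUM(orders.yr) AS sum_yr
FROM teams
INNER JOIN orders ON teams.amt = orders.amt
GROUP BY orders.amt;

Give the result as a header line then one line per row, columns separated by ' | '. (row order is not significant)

After JOIN orders (4 rows):
teams.city | teams.owner | teams.yr | teams.amt | orders.amt | orders.yr
BOS | alice | 5 | 2 | 2 | 7
LA | carol | 7 | 9 | 9 | 5
LA | carol | 7 | 9 | 9 | 60
MIA | bob | 80 | 2 | 2 | 7
After GROUP BY (2 rows):
orders.amt | sum_yr
2 | 14
9 | 65

== RESULT ==
orders.amt | sum_yr
2 | 14
9 | 65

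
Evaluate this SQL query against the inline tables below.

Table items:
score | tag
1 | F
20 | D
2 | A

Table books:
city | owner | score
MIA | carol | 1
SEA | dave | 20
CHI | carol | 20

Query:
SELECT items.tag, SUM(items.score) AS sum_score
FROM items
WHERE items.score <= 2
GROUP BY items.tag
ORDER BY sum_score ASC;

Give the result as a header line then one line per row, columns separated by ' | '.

After WHERE (2 rows):
items.score | items.tag
1 | F
2 | A
After GROUP BY (2 rows):
items.tag | sum_score
F | 1
A | 2
After ORDER BY (2 rows):
items.tag | sum_score
F | 1
A | 2

== RESULT ==
items.tag | sum_score
F | 1
A | 2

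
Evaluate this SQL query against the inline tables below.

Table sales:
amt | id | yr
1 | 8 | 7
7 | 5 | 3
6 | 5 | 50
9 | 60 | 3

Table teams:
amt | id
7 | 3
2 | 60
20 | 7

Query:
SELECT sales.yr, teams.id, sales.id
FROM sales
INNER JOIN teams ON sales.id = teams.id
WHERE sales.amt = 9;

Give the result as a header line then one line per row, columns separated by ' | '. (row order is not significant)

After JOIN teams (1 rows):
sales.amt | sales.id | sales.yr | teams.amt | teams.id
9 | 60 | 3 | 2 | 60
After WHERE (1 rows):
sales.amt | sales.id | sales.yr | teams.amt | teams.id
9 | 60 | 3 | 2 | 60
After SELECT (1 rows):
sales.yr | teams.id | sales.id
3 | 60 | 60

== RESULT ==
sales.yr | teams.id | sales.id
3 | 60 | 60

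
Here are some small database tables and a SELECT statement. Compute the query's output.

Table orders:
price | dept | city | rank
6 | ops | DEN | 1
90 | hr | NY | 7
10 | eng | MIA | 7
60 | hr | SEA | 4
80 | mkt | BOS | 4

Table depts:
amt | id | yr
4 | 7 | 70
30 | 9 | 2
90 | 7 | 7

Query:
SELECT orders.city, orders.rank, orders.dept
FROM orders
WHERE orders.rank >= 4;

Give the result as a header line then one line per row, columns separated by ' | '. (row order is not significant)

After WHERE (4 rows):
orders.price | orders.dept | orders.city | orders.rank
90 | hr | NY | 7
10 | eng | MIA | 7
60 | hr | SEA | 4
80 | mkt | BOS | 4
After SELECT (4 rows):
orders.city | orders.rank | orders.dept
NY | 7 | hr
MIA | 7 | eng
SEA | 4 | hr
BOS | 4 | mkt

== RESULT ==
orders.city | orders.rank | orders.dept
NY | 7 | hr
MIA | 7 | eng
SEA | 4 | hr
BOS | 4 | mkt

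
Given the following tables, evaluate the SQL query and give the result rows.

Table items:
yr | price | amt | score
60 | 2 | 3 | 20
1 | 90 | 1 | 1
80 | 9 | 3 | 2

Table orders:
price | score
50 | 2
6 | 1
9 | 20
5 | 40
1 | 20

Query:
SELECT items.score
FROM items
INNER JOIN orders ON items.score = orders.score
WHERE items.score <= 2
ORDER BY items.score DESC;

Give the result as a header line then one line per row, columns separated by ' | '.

== RESULT ==
items.score
2
1

Derivation:
After JOIN orders (4 rows):
items.yr | items.price | items.amt | items.score | orders.price | orders.score
60 | 2 | 3 | 20 | 9 | 20
60 | 2 | 3 | 20 | 1 | 20
1 | 90 | 1 | 1 | 6 | 1
80 | 9 | 3 | 2 | 50 | 2
After WHERE (2 rows):
items.yr | items.price | items.amt | items.score | orders.price | orders.score
1 | 90 | 1 | 1 | 6 | 1
80 | 9 | 3 | 2 | 50 | 2
After SELECT (2 rows):
items.score
1
2
After ORDER BY (2 rows):
items.score
2
1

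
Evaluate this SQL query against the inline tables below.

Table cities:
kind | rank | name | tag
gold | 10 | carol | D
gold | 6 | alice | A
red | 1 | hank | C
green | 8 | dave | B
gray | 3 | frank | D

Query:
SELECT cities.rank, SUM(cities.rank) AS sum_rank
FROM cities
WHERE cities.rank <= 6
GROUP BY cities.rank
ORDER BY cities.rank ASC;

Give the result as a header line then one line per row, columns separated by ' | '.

After WHERE (3 rows):
cities.kind | cities.rank | cities.name | cities.tag
gold | 6 | alice | A
red | 1 | hank | C
gray | 3 | frank | D
After GROUP BY (3 rows):
cities.rank | sum_rank
6 | 6
1 | 1
3 | 3
After ORDER BY (3 rows):
cities.rank | sum_rank
1 | 1
3 | 3
6 | 6

== RESULT ==
cities.rank | sum_rank
1 | 1
3 | 3
6 | 6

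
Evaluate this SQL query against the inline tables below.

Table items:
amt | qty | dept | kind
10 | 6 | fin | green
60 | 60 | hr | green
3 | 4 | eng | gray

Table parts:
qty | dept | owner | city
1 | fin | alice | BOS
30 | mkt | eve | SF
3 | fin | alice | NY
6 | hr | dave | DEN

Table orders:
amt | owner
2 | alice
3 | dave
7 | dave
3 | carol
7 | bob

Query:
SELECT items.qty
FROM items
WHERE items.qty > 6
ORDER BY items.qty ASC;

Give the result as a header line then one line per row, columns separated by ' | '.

== RESULT ==
items.qty
60

Derivation:
After WHERE (1 rows):
items.amt | items.qty | items.dept | items.kind
60 | 60 | hr | green
After SELECT (1 rows):
items.qty
60
After ORDER BY (1 rows):
items.qty
60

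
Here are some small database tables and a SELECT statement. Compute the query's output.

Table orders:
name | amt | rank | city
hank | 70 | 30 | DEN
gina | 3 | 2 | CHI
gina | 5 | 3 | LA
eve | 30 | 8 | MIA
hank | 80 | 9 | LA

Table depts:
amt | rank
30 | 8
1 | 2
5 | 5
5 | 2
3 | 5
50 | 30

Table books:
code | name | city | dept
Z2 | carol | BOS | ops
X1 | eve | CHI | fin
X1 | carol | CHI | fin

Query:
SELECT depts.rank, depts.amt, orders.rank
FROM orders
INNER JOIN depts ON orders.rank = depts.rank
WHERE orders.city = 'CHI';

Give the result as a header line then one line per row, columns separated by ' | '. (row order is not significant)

== RESULT ==
depts.rank | depts.amt | orders.rank
2 | 1 | 2
2 | 5 | 2

Derivation:
After JOIN depts (4 rows):
orders.name | orders.amt | orders.rank | orders.city | depts.amt | depts.rank
hank | 70 | 30 | DEN | 50 | 30
gina | 3 | 2 | CHI | 1 | 2
gina | 3 | 2 | CHI | 5 | 2
eve | 30 | 8 | MIA | 30 | 8
After WHERE (2 rows):
orders.name | orders.amt | orders.rank | orders.city | depts.amt | depts.rank
gina | 3 | 2 | CHI | 1 | 2
gina | 3 | 2 | CHI | 5 | 2
After SELECT (2 rows):
depts.rank | depts.amt | orders.rank
2 | 1 | 2
2 | 5 | 2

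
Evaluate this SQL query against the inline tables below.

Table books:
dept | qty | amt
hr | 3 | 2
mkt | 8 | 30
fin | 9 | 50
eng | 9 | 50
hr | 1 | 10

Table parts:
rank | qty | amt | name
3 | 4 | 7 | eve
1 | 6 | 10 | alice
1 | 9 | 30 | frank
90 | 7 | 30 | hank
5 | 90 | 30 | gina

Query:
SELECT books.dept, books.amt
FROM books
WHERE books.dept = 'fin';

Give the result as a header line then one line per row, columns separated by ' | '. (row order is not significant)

== RESULT ==
books.dept | books.amt
fin | 50

Derivation:
After WHERE (1 rows):
books.dept | books.qty | books.amt
fin | 9 | 50
After SELECT (1 rows):
books.dept | books.amt
fin | 50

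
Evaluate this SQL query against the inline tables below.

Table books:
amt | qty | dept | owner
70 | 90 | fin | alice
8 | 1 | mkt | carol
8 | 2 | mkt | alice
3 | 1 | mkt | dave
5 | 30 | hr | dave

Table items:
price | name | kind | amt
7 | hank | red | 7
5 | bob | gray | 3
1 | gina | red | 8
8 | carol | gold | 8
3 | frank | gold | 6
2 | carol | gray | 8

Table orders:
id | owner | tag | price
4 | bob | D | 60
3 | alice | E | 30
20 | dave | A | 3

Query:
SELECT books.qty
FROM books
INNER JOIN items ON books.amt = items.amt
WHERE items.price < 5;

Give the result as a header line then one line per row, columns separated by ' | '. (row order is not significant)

After JOIN items (7 rows):
books.amt | books.qty | books.dept | books.owner | items.price | items.name | items.kind | items.amt
8 | 1 | mkt | carol | 1 | gina | red | 8
8 | 1 | mkt | carol | 8 | carol | gold | 8
8 | 1 | mkt | carol | 2 | carol | gray | 8
8 | 2 | mkt | alice | 1 | gina | red | 8
8 | 2 | mkt | alice | 8 | carol | gold | 8
8 | 2 | mkt | alice | 2 | carol | gray | 8
3 | 1 | mkt | dave | 5 | bob | gray | 3
After WHERE (4 rows):
books.amt | books.qty | books.dept | books.owner | items.price | items.name | items.kind | items.amt
8 | 1 | mkt | carol | 1 | gina | red | 8
8 | 1 | mkt | carol | 2 | carol | gray | 8
8 | 2 | mkt | alice | 1 | gina | red | 8
8 | 2 | mkt | alice | 2 | carol | gray | 8
After SELECT (4 rows):
books.qty
1
1
2
2

== RESULT ==
books.qty
1
1
2
2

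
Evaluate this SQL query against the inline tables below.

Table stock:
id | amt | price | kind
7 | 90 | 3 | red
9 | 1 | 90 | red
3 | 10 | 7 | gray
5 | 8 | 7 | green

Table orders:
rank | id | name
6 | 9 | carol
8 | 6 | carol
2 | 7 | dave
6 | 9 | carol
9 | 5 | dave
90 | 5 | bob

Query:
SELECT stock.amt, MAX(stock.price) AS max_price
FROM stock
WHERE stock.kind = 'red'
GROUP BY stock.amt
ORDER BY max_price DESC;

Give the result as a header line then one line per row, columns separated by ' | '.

== RESULT ==
stock.amt | max_price
1 | 90
90 | 3

Derivation:
After WHERE (2 rows):
stock.id | stock.amt | stock.price | stock.kind
7 | 90 | 3 | red
9 | 1 | 90 | red
After GROUP BY (2 rows):
stock.amt | max_price
90 | 3
1 | 90
After ORDER BY (2 rows):
stock.amt | max_price
1 | 90
90 | 3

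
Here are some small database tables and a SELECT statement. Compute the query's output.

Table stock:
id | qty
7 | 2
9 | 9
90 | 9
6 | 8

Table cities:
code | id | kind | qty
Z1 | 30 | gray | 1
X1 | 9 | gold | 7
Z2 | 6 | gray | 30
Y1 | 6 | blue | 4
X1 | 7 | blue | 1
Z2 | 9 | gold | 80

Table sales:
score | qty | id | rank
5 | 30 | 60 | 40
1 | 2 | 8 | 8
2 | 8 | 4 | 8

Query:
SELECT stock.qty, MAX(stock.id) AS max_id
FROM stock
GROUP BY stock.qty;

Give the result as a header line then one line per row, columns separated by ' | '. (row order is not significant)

== RESULT ==
stock.qty | max_id
2 | 7
9 | 90
8 | 6

Derivation:
After GROUP BY (3 rows):
stock.qty | max_id
2 | 7
9 | 90
8 | 6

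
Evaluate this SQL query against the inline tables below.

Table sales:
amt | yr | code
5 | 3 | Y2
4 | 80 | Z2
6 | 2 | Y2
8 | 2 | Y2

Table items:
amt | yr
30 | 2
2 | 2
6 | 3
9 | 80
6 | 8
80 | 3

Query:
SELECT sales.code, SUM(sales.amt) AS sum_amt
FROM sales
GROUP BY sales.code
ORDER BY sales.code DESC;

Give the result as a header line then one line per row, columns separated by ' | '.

== RESULT ==
sales.code | sum_amt
Z2 | 4
Y2 | 19

Derivation:
After GROUP BY (2 rows):
sales.code | sum_amt
Y2 | 19
Z2 | 4
After ORDER BY (2 rows):
sales.code | sum_amt
Z2 | 4
Y2 | 19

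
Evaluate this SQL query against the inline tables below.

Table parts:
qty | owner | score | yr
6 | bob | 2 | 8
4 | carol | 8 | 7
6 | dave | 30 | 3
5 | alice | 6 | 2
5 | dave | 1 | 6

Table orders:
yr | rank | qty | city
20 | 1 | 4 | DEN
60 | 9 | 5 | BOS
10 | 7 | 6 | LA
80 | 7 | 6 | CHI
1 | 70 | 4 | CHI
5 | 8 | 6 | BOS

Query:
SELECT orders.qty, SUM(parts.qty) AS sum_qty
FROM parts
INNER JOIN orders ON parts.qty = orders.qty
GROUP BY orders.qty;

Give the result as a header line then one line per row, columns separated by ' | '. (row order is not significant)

After JOIN orders (10 rows):
parts.qty | parts.owner | parts.score | parts.yr | orders.yr | orders.rank | orders.qty | orders.city
6 | bob | 2 | 8 | 10 | 7 | 6 | LA
6 | bob | 2 | 8 | 80 | 7 | 6 | CHI
6 | bob | 2 | 8 | 5 | 8 | 6 | BOS
4 | carol | 8 | 7 | 20 | 1 | 4 | DEN
4 | carol | 8 | 7 | 1 | 70 | 4 | CHI
6 | dave | 30 | 3 | 10 | 7 | 6 | LA
6 | dave | 30 | 3 | 80 | 7 | 6 | CHI
6 | dave | 30 | 3 | 5 | 8 | 6 | BOS
5 | alice | 6 | 2 | 60 | 9 | 5 | BOS
5 | dave | 1 | 6 | 60 | 9 | 5 | BOS
After GROUP BY (3 rows):
orders.qty | sum_qty
6 | 36
4 | 8
5 | 10

== RESULT ==
orders.qty | sum_qty
6 | 36
4 | 8
5 | 10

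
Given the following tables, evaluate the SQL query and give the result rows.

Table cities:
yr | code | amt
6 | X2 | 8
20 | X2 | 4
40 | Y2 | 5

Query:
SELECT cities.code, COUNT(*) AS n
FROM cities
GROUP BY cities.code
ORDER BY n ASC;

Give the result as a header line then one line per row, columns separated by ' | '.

After GROUP BY (2 rows):
cities.code | n
X2 | 2
Y2 | 1
After ORDER BY (2 rows):
cities.code | n
Y2 | 1
X2 | 2

== RESULT ==
cities.code | n
Y2 | 1
X2 | 2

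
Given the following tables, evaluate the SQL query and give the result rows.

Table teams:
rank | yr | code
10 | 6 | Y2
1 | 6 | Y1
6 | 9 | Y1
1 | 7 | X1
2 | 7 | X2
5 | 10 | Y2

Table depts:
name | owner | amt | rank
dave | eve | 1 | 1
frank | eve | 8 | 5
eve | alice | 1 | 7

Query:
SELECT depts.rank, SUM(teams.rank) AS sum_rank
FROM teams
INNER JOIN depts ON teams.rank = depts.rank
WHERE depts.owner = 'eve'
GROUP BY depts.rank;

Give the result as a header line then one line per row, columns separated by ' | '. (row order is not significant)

== RESULT ==
depts.rank | sum_rank
1 | 2
5 | 5

Derivation:
After JOIN depts (3 rows):
teams.rank | teams.yr | teams.code | depts.name | depts.owner | depts.amt | depts.rank
1 | 6 | Y1 | dave | eve | 1 | 1
1 | 7 | X1 | dave | eve | 1 | 1
5 | 10 | Y2 | frank | eve | 8 | 5
After WHERE (3 rows):
teams.rank | teams.yr | teams.code | depts.name | depts.owner | depts.amt | depts.rank
1 | 6 | Y1 | dave | eve | 1 | 1
1 | 7 | X1 | dave | eve | 1 | 1
5 | 10 | Y2 | frank | eve | 8 | 5
After GROUP BY (2 rows):
depts.rank | sum_rank
1 | 2
5 | 5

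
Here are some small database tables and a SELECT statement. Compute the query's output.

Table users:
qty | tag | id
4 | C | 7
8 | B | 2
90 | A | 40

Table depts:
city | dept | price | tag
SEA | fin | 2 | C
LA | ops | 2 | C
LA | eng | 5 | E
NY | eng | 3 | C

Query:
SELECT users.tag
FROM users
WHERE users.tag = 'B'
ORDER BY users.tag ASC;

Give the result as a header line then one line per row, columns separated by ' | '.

After WHERE (1 rows):
users.qty | users.tag | users.id
8 | B | 2
After SELECT (1 rows):
users.tag
B
After ORDER BY (1 rows):
users.tag
B

== RESULT ==
users.tag
B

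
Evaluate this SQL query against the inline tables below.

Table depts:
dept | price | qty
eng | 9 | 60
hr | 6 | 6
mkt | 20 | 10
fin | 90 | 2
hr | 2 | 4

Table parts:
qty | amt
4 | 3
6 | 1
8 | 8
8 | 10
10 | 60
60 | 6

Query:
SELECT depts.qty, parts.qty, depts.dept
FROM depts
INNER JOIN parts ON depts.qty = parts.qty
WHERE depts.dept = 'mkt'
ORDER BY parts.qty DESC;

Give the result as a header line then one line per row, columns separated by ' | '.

After JOIN parts (4 rows):
depts.dept | depts.price | depts.qty | parts.qty | parts.amt
eng | 9 | 60 | 60 | 6
hr | 6 | 6 | 6 | 1
mkt | 20 | 10 | 10 | 60
hr | 2 | 4 | 4 | 3
After WHERE (1 rows):
depts.dept | depts.price | depts.qty | parts.qty | parts.amt
mkt | 20 | 10 | 10 | 60
After SELECT (1 rows):
depts.qty | parts.qty | depts.dept
10 | 10 | mkt
After ORDER BY (1 rows):
depts.qty | parts.qty | depts.dept
10 | 10 | mkt

== RESULT ==
depts.qty | parts.qty | depts.dept
10 | 10 | mkt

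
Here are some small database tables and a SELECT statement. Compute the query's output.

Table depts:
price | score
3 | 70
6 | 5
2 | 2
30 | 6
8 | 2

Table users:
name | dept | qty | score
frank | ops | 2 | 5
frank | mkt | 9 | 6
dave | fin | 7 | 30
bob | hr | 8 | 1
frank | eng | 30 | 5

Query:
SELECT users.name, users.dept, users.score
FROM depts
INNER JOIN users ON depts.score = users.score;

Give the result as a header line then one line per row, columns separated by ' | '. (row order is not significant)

After JOIN users (3 rows):
depts.price | depts.score | users.name | users.dept | users.qty | users.score
6 | 5 | frank | ops | 2 | 5
6 | 5 | frank | eng | 30 | 5
30 | 6 | frank | mkt | 9 | 6
After SELECT (3 rows):
users.name | users.dept | users.score
frank | ops | 5
frank | eng | 5
frank | mkt | 6

== RESULT ==
users.name | users.dept | users.score
frank | ops | 5
frank | eng | 5
frank | mkt | 6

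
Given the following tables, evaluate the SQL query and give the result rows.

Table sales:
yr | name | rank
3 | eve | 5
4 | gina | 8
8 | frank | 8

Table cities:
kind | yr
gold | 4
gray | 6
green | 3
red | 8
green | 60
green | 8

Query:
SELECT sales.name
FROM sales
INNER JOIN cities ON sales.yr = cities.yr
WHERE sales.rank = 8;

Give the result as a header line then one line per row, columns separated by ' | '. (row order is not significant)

== RESULT ==
sales.name
gina
frank
frank

Derivation:
After JOIN cities (4 rows):
sales.yr | sales.name | sales.rank | cities.kind | cities.yr
3 | eve | 5 | green | 3
4 | gina | 8 | gold | 4
8 | frank | 8 | red | 8
8 | frank | 8 | green | 8
After WHERE (3 rows):
sales.yr | sales.name | sales.rank | cities.kind | cities.yr
4 | gina | 8 | gold | 4
8 | frank | 8 | red | 8
8 | frank | 8 | green | 8
After SELECT (3 rows):
sales.name
gina
frank
frank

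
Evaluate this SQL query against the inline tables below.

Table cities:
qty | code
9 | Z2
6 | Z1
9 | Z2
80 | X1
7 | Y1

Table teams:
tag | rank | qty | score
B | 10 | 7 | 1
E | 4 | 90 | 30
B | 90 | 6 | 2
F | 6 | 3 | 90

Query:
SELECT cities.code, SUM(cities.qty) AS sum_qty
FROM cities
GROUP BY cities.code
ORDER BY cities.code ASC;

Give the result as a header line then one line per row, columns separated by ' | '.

== RESULT ==
cities.code | sum_qty
X1 | 80
Y1 | 7
Z1 | 6
Z2 | 18

Derivation:
After GROUP BY (4 rows):
cities.code | sum_qty
Z2 | 18
Z1 | 6
X1 | 80
Y1 | 7
After ORDER BY (4 rows):
cities.code | sum_qty
X1 | 80
Y1 | 7
Z1 | 6
Z2 | 18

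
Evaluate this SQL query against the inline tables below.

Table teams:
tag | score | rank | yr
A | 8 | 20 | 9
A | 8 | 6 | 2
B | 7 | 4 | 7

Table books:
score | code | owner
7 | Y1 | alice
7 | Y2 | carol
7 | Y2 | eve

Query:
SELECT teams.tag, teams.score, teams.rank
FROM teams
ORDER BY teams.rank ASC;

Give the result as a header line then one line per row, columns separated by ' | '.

== RESULT ==
teams.tag | teams.score | teams.rank
B | 7 | 4
A | 8 | 6
A | 8 | 20

Derivation:
After SELECT (3 rows):
teams.tag | teams.score | teams.rank
A | 8 | 20
A | 8 | 6
B | 7 | 4
After ORDER BY (3 rows):
teams.tag | teams.score | teams.rank
B | 7 | 4
A | 8 | 6
A | 8 | 20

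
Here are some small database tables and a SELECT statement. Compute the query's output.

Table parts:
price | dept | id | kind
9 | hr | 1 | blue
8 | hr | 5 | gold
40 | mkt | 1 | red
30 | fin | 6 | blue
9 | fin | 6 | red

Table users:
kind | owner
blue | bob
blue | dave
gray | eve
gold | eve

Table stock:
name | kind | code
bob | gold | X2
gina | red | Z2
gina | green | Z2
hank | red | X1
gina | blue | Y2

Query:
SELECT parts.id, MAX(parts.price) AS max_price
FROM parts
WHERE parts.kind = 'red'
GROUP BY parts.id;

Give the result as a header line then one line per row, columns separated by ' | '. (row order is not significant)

== RESULT ==
parts.id | max_price
1 | 40
6 | 9

Derivation:
After WHERE (2 rows):
parts.price | parts.dept | parts.id | parts.kind
40 | mkt | 1 | red
9 | fin | 6 | red
After GROUP BY (2 rows):
parts.id | max_price
1 | 40
6 | 9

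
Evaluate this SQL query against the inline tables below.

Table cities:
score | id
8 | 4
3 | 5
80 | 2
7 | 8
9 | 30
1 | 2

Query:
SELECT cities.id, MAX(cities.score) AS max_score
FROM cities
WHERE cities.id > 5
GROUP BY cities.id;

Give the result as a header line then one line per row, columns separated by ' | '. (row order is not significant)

After WHERE (2 rows):
cities.score | cities.id
7 | 8
9 | 30
After GROUP BY (2 rows):
cities.id | max_score
8 | 7
30 | 9

== RESULT ==
cities.id | max_score
8 | 7
30 | 9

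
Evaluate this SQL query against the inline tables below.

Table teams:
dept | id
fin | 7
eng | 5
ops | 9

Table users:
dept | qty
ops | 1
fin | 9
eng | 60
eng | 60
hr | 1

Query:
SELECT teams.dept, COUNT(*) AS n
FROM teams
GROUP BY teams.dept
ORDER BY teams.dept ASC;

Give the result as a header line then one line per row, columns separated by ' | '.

After GROUP BY (3 rows):
teams.dept | n
fin | 1
eng | 1
ops | 1
After ORDER BY (3 rows):
teams.dept | n
eng | 1
fin | 1
ops | 1

== RESULT ==
teams.dept | n
eng | 1
fin | 1
ops | 1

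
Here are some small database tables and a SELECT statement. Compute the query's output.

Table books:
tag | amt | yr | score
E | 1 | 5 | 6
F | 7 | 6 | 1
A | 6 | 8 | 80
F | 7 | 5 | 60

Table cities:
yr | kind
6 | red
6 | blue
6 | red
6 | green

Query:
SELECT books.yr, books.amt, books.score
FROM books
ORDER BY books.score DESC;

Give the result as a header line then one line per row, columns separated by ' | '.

== RESULT ==
books.yr | books.amt | books.score
8 | 6 | 80
5 | 7 | 60
5 | 1 | 6
6 | 7 | 1

Derivation:
After SELECT (4 rows):
books.yr | books.amt | books.score
5 | 1 | 6
6 | 7 | 1
8 | 6 | 80
5 | 7 | 60
After ORDER BY (4 rows):
books.yr | books.amt | books.score
8 | 6 | 80
5 | 7 | 60
5 | 1 | 6
6 | 7 | 1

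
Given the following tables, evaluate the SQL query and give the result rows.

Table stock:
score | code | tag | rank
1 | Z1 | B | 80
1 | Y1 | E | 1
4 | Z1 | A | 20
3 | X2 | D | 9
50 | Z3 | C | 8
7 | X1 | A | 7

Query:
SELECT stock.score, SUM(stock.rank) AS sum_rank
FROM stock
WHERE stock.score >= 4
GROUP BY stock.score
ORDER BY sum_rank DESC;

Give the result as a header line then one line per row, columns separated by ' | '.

== RESULT ==
stock.score | sum_rank
4 | 20
50 | 8
7 | 7

Derivation:
After WHERE (3 rows):
stock.score | stock.code | stock.tag | stock.rank
4 | Z1 | A | 20
50 | Z3 | C | 8
7 | X1 | A | 7
After GROUP BY (3 rows):
stock.score | sum_rank
4 | 20
50 | 8
7 | 7
After ORDER BY (3 rows):
stock.score | sum_rank
4 | 20
50 | 8
7 | 7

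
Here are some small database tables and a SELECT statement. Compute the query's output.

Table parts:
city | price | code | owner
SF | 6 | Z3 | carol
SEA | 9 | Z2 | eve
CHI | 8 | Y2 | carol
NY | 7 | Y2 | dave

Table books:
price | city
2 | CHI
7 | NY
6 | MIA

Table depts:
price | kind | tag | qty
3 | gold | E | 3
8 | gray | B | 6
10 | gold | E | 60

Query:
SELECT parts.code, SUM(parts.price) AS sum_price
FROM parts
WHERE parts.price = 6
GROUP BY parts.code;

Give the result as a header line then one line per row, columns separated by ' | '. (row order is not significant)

After WHERE (1 rows):
parts.city | parts.price | parts.code | parts.owner
SF | 6 | Z3 | carol
After GROUP BY (1 rows):
parts.code | sum_price
Z3 | 6

== RESULT ==
parts.code | sum_price
Z3 | 6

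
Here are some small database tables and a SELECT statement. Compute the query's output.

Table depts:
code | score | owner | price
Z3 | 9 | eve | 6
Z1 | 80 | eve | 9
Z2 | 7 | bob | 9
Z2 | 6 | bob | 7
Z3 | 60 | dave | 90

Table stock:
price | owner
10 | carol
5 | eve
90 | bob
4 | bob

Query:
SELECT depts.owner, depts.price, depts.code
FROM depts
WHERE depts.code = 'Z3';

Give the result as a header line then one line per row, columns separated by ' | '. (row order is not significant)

== RESULT ==
depts.owner | depts.price | depts.code
eve | 6 | Z3
dave | 90 | Z3

Derivation:
After WHERE (2 rows):
depts.code | depts.score | depts.owner | depts.price
Z3 | 9 | eve | 6
Z3 | 60 | dave | 90
After SELECT (2 rows):
depts.owner | depts.price | depts.code
eve | 6 | Z3
dave | 90 | Z3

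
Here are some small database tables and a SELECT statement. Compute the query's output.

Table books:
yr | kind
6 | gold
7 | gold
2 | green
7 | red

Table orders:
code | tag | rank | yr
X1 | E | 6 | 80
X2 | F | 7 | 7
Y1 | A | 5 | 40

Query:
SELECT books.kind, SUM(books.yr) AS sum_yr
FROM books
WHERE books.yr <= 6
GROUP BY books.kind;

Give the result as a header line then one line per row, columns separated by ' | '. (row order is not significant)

== RESULT ==
books.kind | sum_yr
gold | 6
green | 2

Derivation:
After WHERE (2 rows):
books.yr | books.kind
6 | gold
2 | green
After GROUP BY (2 rows):
books.kind | sum_yr
gold | 6
green | 2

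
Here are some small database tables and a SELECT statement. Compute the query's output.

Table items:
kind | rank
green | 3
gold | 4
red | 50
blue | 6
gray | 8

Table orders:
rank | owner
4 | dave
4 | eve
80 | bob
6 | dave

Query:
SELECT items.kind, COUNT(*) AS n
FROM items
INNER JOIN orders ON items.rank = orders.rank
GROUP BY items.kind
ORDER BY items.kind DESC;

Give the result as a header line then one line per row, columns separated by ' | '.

== RESULT ==
items.kind | n
gold | 2
blue | 1

Derivation:
After JOIN orders (3 rows):
items.kind | items.rank | orders.rank | orders.owner
gold | 4 | 4 | dave
gold | 4 | 4 | eve
blue | 6 | 6 | dave
After GROUP BY (2 rows):
items.kind | n
gold | 2
blue | 1
After ORDER BY (2 rows):
items.kind | n
gold | 2
blue | 1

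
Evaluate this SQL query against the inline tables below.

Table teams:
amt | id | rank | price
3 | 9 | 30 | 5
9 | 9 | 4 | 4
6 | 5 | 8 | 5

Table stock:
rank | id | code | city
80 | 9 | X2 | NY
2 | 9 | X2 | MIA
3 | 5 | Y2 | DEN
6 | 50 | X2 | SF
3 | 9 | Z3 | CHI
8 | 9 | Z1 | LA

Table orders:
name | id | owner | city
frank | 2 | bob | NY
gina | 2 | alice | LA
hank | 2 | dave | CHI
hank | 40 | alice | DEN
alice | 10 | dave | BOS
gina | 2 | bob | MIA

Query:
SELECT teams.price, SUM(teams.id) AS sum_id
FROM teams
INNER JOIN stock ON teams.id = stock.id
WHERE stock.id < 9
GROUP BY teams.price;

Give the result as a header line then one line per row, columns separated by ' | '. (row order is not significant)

After JOIN stock (9 rows):
teams.amt | teams.id | teams.rank | teams.price | stock.rank | stock.id | stock.code | stock.city
3 | 9 | 30 | 5 | 80 | 9 | X2 | NY
3 | 9 | 30 | 5 | 2 | 9 | X2 | MIA
3 | 9 | 30 | 5 | 3 | 9 | Z3 | CHI
3 | 9 | 30 | 5 | 8 | 9 | Z1 | LA
9 | 9 | 4 | 4 | 80 | 9 | X2 | NY
9 | 9 | 4 | 4 | 2 | 9 | X2 | MIA
9 | 9 | 4 | 4 | 3 | 9 | Z3 | CHI
9 | 9 | 4 | 4 | 8 | 9 | Z1 | LA
6 | 5 | 8 | 5 | 3 | 5 | Y2 | DEN
After WHERE (1 rows):
teams.amt | teams.id | teams.rank | teams.price | stock.rank | stock.id | stock.code | stock.city
6 | 5 | 8 | 5 | 3 | 5 | Y2 | DEN
After GROUP BY (1 rows):
teams.price | sum_id
5 | 5

== RESULT ==
teams.price | sum_id
5 | 5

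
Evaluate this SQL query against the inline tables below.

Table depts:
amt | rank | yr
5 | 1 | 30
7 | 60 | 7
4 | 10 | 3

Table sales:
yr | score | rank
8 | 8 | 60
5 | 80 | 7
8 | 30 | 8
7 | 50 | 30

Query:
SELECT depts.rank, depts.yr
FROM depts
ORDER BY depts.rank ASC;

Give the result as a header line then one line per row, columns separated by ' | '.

== RESULT ==
depts.rank | depts.yr
1 | 30
10 | 3
60 | 7

Derivation:
After SELECT (3 rows):
depts.rank | depts.yr
1 | 30
60 | 7
10 | 3
After ORDER BY (3 rows):
depts.rank | depts.yr
1 | 30
10 | 3
60 | 7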